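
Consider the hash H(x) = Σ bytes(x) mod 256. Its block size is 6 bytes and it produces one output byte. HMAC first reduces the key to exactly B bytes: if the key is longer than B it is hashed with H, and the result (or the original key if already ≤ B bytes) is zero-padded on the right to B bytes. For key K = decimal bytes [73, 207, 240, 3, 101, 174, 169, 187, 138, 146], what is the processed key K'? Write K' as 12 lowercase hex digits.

9e0000000000

|K| = 10 > B = 6, so first hash the key.
H(K): sum = 73+207+240+3+101+174+169+187+138+146 = 1438; mod 256 = 158 → 9e.
Zero-pad H(K) = 9e to 6 bytes: K' = 9e 00 00 00 00 00.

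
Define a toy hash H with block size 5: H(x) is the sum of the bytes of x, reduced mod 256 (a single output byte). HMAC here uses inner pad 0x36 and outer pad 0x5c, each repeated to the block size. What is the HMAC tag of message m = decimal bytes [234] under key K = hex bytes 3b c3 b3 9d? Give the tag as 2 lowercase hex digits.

Key hex bytes 3b c3 b3 9d is 4 bytes ≤ B = 5; zero-pad to 5 bytes: K' = 3b c3 b3 9d 00.
K' ⊕ ipad = 0d f5 85 ab 36.  K' ⊕ opad = 67 9f ef c1 5c.
Inner input = (K'⊕ipad) ∥ m = 0d f5 85 ab 36 ∥ ea.
Inner hash: sum = 13+245+133+171+54+234 = 850; mod 256 = 82 → 52.
Outer input = (K'⊕opad) ∥ inner = 67 9f ef c1 5c ∥ 52.
Outer hash (tag): sum = 103+159+239+193+92+82 = 868; mod 256 = 100 → 64.

64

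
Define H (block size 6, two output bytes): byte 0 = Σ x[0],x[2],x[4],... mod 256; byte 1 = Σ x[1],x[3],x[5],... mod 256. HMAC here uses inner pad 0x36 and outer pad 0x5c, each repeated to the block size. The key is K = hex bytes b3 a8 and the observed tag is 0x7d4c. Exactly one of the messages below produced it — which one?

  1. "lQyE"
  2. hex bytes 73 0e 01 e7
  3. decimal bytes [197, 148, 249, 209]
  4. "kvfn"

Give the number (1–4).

1

Key hex bytes b3 a8 is 2 bytes ≤ B = 6; zero-pad to 6 bytes: K' = b3 a8 00 00 00 00.
K' ⊕ ipad = 85 9e 36 36 36 36; K' ⊕ opad = ef f4 5c 5c 5c 5c.
m1: inner = H(85 9e 36 36 36 36 6c 51 79 45) = d6 a0; tag = H(ef f4 5c 5c 5c 5c d6 a0) = 7d4c ← matches
m2: inner = H(85 9e 36 36 36 36 73 0e 01 e7) = 65 ff; tag = H(ef f4 5c 5c 5c 5c 65 ff) = 0cab
m3: inner = H(85 9e 36 36 36 36 c5 94 f9 d1) = af 6f; tag = H(ef f4 5c 5c 5c 5c af 6f) = 561b
m4: inner = H(85 9e 36 36 36 36 6b 76 66 6e) = c2 ee; tag = H(ef f4 5c 5c 5c 5c c2 ee) = 699a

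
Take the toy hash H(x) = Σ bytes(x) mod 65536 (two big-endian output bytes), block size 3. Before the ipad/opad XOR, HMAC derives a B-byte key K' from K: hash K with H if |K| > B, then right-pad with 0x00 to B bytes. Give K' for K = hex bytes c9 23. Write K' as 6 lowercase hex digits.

Key hex bytes c9 23 is 2 bytes ≤ B = 3; zero-pad to 3 bytes: K' = c9 23 00.

c92300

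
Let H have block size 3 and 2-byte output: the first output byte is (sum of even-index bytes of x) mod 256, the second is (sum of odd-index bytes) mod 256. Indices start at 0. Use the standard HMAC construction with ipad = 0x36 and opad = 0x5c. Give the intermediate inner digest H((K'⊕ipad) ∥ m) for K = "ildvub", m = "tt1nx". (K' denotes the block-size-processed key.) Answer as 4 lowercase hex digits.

8c8f

Key "ildvub" = 69 6c 64 76 75 62 is 6 bytes > B = 3, so hash it first: H(key) = 42 44, then zero-pad to 3 bytes: K' = 42 44 00.
K' ⊕ ipad = 74 72 36.
Inner input = 74 72 36 ∥ 74 74 31 6e 78.
Inner hash: even-index sum = 396 mod 256 = 140; odd-index sum = 399 mod 256 = 143 → 8c 8f.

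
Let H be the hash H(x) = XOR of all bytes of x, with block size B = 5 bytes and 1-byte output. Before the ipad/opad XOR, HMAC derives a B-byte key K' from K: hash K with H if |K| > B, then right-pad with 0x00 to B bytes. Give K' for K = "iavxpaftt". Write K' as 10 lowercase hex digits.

|K| = 9 > B = 5, so first hash the key.
H(K): XOR 69⊕61⊕76⊕78⊕70⊕61⊕66⊕74⊕74 = 71.
Zero-pad H(K) = 71 to 5 bytes: K' = 71 00 00 00 00.

7100000000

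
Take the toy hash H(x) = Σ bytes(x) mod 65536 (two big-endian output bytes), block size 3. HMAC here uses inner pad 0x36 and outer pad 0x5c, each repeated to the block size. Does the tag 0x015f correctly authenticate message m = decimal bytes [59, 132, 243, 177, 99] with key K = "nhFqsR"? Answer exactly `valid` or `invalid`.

Key "nhFqsR" = 6e 68 46 71 73 52 is 6 bytes > B = 3, so hash it first: H(key) = 02 52, then zero-pad to 3 bytes: K' = 02 52 00.
K' ⊕ ipad = 34 64 36; K' ⊕ opad = 5e 0e 5c.
Inner hash: sum = 52+100+54+59+132+243+177+99 = 916 → 03 94.
Outer hash (recomputed tag): sum = 94+14+92+3+148 = 351 → 01 5f.
Recomputed tag = 015f; claimed = 015f → match.

valid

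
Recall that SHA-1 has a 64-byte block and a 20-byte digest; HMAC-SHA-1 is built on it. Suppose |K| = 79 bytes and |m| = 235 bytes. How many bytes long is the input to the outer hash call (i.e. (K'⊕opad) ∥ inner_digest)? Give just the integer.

84

Key is 79 > 64 bytes, so it is hashed to 20 bytes then zero-padded to 64: |K'| = 64.
Outer input = (K'⊕opad) ∥ H(inner) → 64 + 20 = 84 bytes.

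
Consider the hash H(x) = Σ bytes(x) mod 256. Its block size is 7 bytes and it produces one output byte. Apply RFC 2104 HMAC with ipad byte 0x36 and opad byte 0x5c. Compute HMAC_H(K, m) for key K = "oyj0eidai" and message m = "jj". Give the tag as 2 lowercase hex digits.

Key "oyj0eidai" = 6f 79 6a 30 65 69 64 61 69 is 9 bytes > B = 7, so hash it first: H(key) = 7e, then zero-pad to 7 bytes: K' = 7e 00 00 00 00 00 00.
K' ⊕ ipad = 48 36 36 36 36 36 36.  K' ⊕ opad = 22 5c 5c 5c 5c 5c 5c.
Inner input = (K'⊕ipad) ∥ m = 48 36 36 36 36 36 36 ∥ 6a 6a.
Inner hash: sum = 72+54+54+54+54+54+54+106+106 = 608; mod 256 = 96 → 60.
Outer input = (K'⊕opad) ∥ inner = 22 5c 5c 5c 5c 5c 5c ∥ 60.
Outer hash (tag): sum = 34+92+92+92+92+92+92+96 = 682; mod 256 = 170 → aa.

aa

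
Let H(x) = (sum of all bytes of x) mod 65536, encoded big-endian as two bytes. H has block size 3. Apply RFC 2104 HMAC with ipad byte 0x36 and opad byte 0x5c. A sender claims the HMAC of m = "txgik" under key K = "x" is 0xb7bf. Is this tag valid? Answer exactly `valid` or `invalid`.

Key "x" = 78 is 1 byte ≤ B = 3; zero-pad to 3 bytes: K' = 78 00 00.
K' ⊕ ipad = 4e 36 36; K' ⊕ opad = 24 5c 5c.
Inner hash: sum = 78+54+54+116+120+103+105+107 = 737 → 02 e1.
Outer hash (recomputed tag): sum = 36+92+92+2+225 = 447 → 01 bf.
Recomputed tag = 01bf; claimed = b7bf → mismatch.

invalid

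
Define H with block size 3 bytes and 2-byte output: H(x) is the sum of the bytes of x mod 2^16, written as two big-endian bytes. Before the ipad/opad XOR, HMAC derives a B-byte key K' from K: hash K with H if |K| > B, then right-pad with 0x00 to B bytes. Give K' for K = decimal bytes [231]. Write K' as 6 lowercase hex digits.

Key decimal bytes [231] = e7 is 1 byte ≤ B = 3; zero-pad to 3 bytes: K' = e7 00 00.

e70000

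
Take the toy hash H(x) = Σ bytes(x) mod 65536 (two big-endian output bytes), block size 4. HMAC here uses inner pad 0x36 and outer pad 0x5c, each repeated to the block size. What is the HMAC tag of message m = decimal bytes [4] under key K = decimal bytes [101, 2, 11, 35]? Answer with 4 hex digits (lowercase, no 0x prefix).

024a

Key decimal bytes [101, 2, 11, 35] = 65 02 0b 23 is exactly B = 4 bytes: K' = 65 02 0b 23.
K' ⊕ ipad = 53 34 3d 15.  K' ⊕ opad = 39 5e 57 7f.
Inner input = (K'⊕ipad) ∥ m = 53 34 3d 15 ∥ 04.
Inner hash: sum = 83+52+61+21+4 = 221 → 00 dd.
Outer input = (K'⊕opad) ∥ inner = 39 5e 57 7f ∥ 00 dd.
Outer hash (tag): sum = 57+94+87+127+0+221 = 586 → 02 4a.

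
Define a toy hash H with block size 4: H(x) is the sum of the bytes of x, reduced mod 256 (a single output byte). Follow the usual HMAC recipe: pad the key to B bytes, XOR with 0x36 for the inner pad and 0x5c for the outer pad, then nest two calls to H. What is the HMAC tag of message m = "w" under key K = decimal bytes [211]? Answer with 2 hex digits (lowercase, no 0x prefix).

a1

Key decimal bytes [211] = d3 is 1 byte ≤ B = 4; zero-pad to 4 bytes: K' = d3 00 00 00.
K' ⊕ ipad = e5 36 36 36.  K' ⊕ opad = 8f 5c 5c 5c.
Inner input = (K'⊕ipad) ∥ m = e5 36 36 36 ∥ 77.
Inner hash: sum = 229+54+54+54+119 = 510; mod 256 = 254 → fe.
Outer input = (K'⊕opad) ∥ inner = 8f 5c 5c 5c ∥ fe.
Outer hash (tag): sum = 143+92+92+92+254 = 673; mod 256 = 161 → a1.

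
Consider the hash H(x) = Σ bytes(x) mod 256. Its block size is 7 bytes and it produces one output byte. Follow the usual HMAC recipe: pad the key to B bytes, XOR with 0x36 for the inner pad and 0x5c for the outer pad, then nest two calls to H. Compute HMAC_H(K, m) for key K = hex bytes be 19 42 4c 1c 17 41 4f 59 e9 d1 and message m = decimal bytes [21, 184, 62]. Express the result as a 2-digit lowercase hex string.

eb

Key hex bytes be 19 42 4c 1c 17 41 4f 59 e9 d1 is 11 bytes > B = 7, so hash it first: H(key) = 3b, then zero-pad to 7 bytes: K' = 3b 00 00 00 00 00 00.
K' ⊕ ipad = 0d 36 36 36 36 36 36.  K' ⊕ opad = 67 5c 5c 5c 5c 5c 5c.
Inner input = (K'⊕ipad) ∥ m = 0d 36 36 36 36 36 36 ∥ 15 b8 3e.
Inner hash: sum = 13+54+54+54+54+54+54+21+184+62 = 604; mod 256 = 92 → 5c.
Outer input = (K'⊕opad) ∥ inner = 67 5c 5c 5c 5c 5c 5c ∥ 5c.
Outer hash (tag): sum = 103+92+92+92+92+92+92+92 = 747; mod 256 = 235 → eb.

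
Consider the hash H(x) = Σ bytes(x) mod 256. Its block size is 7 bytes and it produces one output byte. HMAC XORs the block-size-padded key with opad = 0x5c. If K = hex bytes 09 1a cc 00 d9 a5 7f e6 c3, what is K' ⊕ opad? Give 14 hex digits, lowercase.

c95c5c5c5c5c5c

Key hex bytes 09 1a cc 00 d9 a5 7f e6 c3 is 9 bytes > B = 7, so hash it first: H(key) = 95, then zero-pad to 7 bytes: K' = 95 00 00 00 00 00 00.
XOR each byte with 0x5c: 95⊕5c=c9, 00⊕5c=5c, 00⊕5c=5c, 00⊕5c=5c, 00⊕5c=5c, 00⊕5c=5c, 00⊕5c=5c.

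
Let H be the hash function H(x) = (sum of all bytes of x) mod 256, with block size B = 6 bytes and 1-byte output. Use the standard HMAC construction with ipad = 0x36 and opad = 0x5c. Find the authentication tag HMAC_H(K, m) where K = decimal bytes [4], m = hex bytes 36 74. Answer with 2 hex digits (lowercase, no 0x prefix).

Key decimal bytes [4] = 04 is 1 byte ≤ B = 6; zero-pad to 6 bytes: K' = 04 00 00 00 00 00.
K' ⊕ ipad = 32 36 36 36 36 36.  K' ⊕ opad = 58 5c 5c 5c 5c 5c.
Inner input = (K'⊕ipad) ∥ m = 32 36 36 36 36 36 ∥ 36 74.
Inner hash: sum = 50+54+54+54+54+54+54+116 = 490; mod 256 = 234 → ea.
Outer input = (K'⊕opad) ∥ inner = 58 5c 5c 5c 5c 5c ∥ ea.
Outer hash (tag): sum = 88+92+92+92+92+92+234 = 782; mod 256 = 14 → 0e.

0e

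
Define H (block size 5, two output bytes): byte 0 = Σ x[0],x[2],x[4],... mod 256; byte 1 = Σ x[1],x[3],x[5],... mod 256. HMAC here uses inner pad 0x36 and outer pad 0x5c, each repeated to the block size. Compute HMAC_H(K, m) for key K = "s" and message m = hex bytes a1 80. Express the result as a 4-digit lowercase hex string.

f4e9

Key "s" = 73 is 1 byte ≤ B = 5; zero-pad to 5 bytes: K' = 73 00 00 00 00.
K' ⊕ ipad = 45 36 36 36 36.  K' ⊕ opad = 2f 5c 5c 5c 5c.
Inner input = (K'⊕ipad) ∥ m = 45 36 36 36 36 ∥ a1 80.
Inner hash: even-index sum = 305 mod 256 = 49; odd-index sum = 269 mod 256 = 13 → 31 0d.
Outer input = (K'⊕opad) ∥ inner = 2f 5c 5c 5c 5c ∥ 31 0d.
Outer hash (tag): even-index sum = 244 mod 256 = 244; odd-index sum = 233 mod 256 = 233 → f4 e9.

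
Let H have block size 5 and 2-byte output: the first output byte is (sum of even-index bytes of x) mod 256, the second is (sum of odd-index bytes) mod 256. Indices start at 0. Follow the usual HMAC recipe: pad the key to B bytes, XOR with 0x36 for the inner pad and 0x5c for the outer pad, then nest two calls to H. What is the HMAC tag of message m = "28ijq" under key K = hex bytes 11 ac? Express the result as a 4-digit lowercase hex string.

Key hex bytes 11 ac is 2 bytes ≤ B = 5; zero-pad to 5 bytes: K' = 11 ac 00 00 00.
K' ⊕ ipad = 27 9a 36 36 36.  K' ⊕ opad = 4d f0 5c 5c 5c.
Inner input = (K'⊕ipad) ∥ m = 27 9a 36 36 36 ∥ 32 38 69 6a 71.
Inner hash: even-index sum = 309 mod 256 = 53; odd-index sum = 476 mod 256 = 220 → 35 dc.
Outer input = (K'⊕opad) ∥ inner = 4d f0 5c 5c 5c ∥ 35 dc.
Outer hash (tag): even-index sum = 481 mod 256 = 225; odd-index sum = 385 mod 256 = 129 → e1 81.

e181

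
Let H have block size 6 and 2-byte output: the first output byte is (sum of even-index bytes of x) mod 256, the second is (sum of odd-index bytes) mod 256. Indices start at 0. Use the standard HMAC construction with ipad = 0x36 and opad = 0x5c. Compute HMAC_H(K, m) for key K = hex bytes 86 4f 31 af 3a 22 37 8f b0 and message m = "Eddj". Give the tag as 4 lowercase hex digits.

Key hex bytes 86 4f 31 af 3a 22 37 8f b0 is 9 bytes > B = 6, so hash it first: H(key) = d8 af, then zero-pad to 6 bytes: K' = d8 af 00 00 00 00.
K' ⊕ ipad = ee 99 36 36 36 36.  K' ⊕ opad = 84 f3 5c 5c 5c 5c.
Inner input = (K'⊕ipad) ∥ m = ee 99 36 36 36 36 ∥ 45 64 64 6a.
Inner hash: even-index sum = 515 mod 256 = 3; odd-index sum = 467 mod 256 = 211 → 03 d3.
Outer input = (K'⊕opad) ∥ inner = 84 f3 5c 5c 5c 5c ∥ 03 d3.
Outer hash (tag): even-index sum = 319 mod 256 = 63; odd-index sum = 638 mod 256 = 126 → 3f 7e.

3f7e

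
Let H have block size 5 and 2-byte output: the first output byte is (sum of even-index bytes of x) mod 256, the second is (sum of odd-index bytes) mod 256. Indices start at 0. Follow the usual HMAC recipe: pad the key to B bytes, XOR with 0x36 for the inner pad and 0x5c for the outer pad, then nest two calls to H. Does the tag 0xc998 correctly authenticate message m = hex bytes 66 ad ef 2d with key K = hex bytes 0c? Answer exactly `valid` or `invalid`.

invalid

Key hex bytes 0c is 1 byte ≤ B = 5; zero-pad to 5 bytes: K' = 0c 00 00 00 00.
K' ⊕ ipad = 3a 36 36 36 36; K' ⊕ opad = 50 5c 5c 5c 5c.
Inner hash: even-index sum = 384 mod 256 = 128; odd-index sum = 449 mod 256 = 193 → 80 c1.
Outer hash (recomputed tag): even-index sum = 457 mod 256 = 201; odd-index sum = 312 mod 256 = 56 → c9 38.
Recomputed tag = c938; claimed = c998 → mismatch.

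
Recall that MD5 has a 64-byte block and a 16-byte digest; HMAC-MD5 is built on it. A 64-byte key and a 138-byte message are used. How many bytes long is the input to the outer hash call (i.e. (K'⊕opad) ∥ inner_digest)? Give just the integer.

80

Key is 64 ≤ 64 bytes, zero-padded: |K'| = 64.
Outer input = (K'⊕opad) ∥ H(inner) → 64 + 16 = 80 bytes.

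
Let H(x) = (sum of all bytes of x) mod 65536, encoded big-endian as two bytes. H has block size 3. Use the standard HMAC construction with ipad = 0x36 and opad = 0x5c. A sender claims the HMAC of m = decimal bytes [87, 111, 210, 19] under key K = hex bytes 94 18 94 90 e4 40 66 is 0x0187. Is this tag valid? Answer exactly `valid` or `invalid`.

Key hex bytes 94 18 94 90 e4 40 66 is 7 bytes > B = 3, so hash it first: H(key) = 03 5a, then zero-pad to 3 bytes: K' = 03 5a 00.
K' ⊕ ipad = 35 6c 36; K' ⊕ opad = 5f 06 5c.
Inner hash: sum = 53+108+54+87+111+210+19 = 642 → 02 82.
Outer hash (recomputed tag): sum = 95+6+92+2+130 = 325 → 01 45.
Recomputed tag = 0145; claimed = 0187 → mismatch.

invalid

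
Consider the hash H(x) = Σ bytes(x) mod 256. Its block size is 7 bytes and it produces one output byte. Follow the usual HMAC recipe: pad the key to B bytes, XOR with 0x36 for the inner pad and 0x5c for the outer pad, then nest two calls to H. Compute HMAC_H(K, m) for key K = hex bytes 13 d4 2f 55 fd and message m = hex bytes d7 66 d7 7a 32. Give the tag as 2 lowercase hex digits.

Key hex bytes 13 d4 2f 55 fd is 5 bytes ≤ B = 7; zero-pad to 7 bytes: K' = 13 d4 2f 55 fd 00 00.
K' ⊕ ipad = 25 e2 19 63 cb 36 36.  K' ⊕ opad = 4f 88 73 09 a1 5c 5c.
Inner input = (K'⊕ipad) ∥ m = 25 e2 19 63 cb 36 36 ∥ d7 66 d7 7a 32.
Inner hash: sum = 37+226+25+99+203+54+54+215+102+215+122+50 = 1402; mod 256 = 122 → 7a.
Outer input = (K'⊕opad) ∥ inner = 4f 88 73 09 a1 5c 5c ∥ 7a.
Outer hash (tag): sum = 79+136+115+9+161+92+92+122 = 806; mod 256 = 38 → 26.

26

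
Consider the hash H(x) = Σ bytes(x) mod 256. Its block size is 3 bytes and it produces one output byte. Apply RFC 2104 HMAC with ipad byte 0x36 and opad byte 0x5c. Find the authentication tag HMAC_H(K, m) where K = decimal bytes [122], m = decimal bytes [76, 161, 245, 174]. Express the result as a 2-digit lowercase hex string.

26

Key decimal bytes [122] = 7a is 1 byte ≤ B = 3; zero-pad to 3 bytes: K' = 7a 00 00.
K' ⊕ ipad = 4c 36 36.  K' ⊕ opad = 26 5c 5c.
Inner input = (K'⊕ipad) ∥ m = 4c 36 36 ∥ 4c a1 f5 ae.
Inner hash: sum = 76+54+54+76+161+245+174 = 840; mod 256 = 72 → 48.
Outer input = (K'⊕opad) ∥ inner = 26 5c 5c ∥ 48.
Outer hash (tag): sum = 38+92+92+72 = 294; mod 256 = 38 → 26.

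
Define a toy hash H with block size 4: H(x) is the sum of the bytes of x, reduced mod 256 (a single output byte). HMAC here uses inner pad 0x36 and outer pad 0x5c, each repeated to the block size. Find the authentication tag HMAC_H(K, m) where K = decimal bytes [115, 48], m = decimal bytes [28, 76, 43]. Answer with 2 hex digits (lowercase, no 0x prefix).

Key decimal bytes [115, 48] = 73 30 is 2 bytes ≤ B = 4; zero-pad to 4 bytes: K' = 73 30 00 00.
K' ⊕ ipad = 45 06 36 36.  K' ⊕ opad = 2f 6c 5c 5c.
Inner input = (K'⊕ipad) ∥ m = 45 06 36 36 ∥ 1c 4c 2b.
Inner hash: sum = 69+6+54+54+28+76+43 = 330; mod 256 = 74 → 4a.
Outer input = (K'⊕opad) ∥ inner = 2f 6c 5c 5c ∥ 4a.
Outer hash (tag): sum = 47+108+92+92+74 = 413; mod 256 = 157 → 9d.

9d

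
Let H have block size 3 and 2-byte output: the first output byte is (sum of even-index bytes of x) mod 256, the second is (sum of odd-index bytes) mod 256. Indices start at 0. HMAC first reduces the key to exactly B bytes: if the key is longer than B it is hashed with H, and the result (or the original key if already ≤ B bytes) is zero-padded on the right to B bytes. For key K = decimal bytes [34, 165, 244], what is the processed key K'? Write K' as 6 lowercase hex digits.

Key decimal bytes [34, 165, 244] = 22 a5 f4 is exactly B = 3 bytes: K' = 22 a5 f4.

22a5f4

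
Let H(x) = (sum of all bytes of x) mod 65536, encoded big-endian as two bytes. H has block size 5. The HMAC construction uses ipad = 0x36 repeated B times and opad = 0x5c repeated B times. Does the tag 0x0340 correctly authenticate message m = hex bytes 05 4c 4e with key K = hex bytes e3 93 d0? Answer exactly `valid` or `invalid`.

valid

Key hex bytes e3 93 d0 is 3 bytes ≤ B = 5; zero-pad to 5 bytes: K' = e3 93 d0 00 00.
K' ⊕ ipad = d5 a5 e6 36 36; K' ⊕ opad = bf cf 8c 5c 5c.
Inner hash: sum = 213+165+230+54+54+5+76+78 = 875 → 03 6b.
Outer hash (recomputed tag): sum = 191+207+140+92+92+3+107 = 832 → 03 40.
Recomputed tag = 0340; claimed = 0340 → match.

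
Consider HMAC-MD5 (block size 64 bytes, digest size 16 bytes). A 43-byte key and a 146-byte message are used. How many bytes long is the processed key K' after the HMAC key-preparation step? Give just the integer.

64

Key is 43 ≤ 64 bytes, zero-padded: |K'| = 64.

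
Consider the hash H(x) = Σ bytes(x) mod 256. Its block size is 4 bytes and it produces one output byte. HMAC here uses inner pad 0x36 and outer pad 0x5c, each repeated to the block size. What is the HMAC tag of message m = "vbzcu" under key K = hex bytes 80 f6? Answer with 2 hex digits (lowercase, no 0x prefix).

Key hex bytes 80 f6 is 2 bytes ≤ B = 4; zero-pad to 4 bytes: K' = 80 f6 00 00.
K' ⊕ ipad = b6 c0 36 36.  K' ⊕ opad = dc aa 5c 5c.
Inner input = (K'⊕ipad) ∥ m = b6 c0 36 36 ∥ 76 62 7a 63 75.
Inner hash: sum = 182+192+54+54+118+98+122+99+117 = 1036; mod 256 = 12 → 0c.
Outer input = (K'⊕opad) ∥ inner = dc aa 5c 5c ∥ 0c.
Outer hash (tag): sum = 220+170+92+92+12 = 586; mod 256 = 74 → 4a.

4a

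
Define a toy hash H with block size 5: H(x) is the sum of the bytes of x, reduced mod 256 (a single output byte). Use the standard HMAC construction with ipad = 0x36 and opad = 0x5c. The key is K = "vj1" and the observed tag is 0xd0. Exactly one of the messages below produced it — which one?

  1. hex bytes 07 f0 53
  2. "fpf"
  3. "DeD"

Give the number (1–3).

2

Key "vj1" = 76 6a 31 is 3 bytes ≤ B = 5; zero-pad to 5 bytes: K' = 76 6a 31 00 00.
K' ⊕ ipad = 40 5c 07 36 36; K' ⊕ opad = 2a 36 6d 5c 5c.
m1: inner = H(40 5c 07 36 36 07 f0 53) = 59; tag = H(2a 36 6d 5c 5c 59) = de
m2: inner = H(40 5c 07 36 36 66 70 66) = 4b; tag = H(2a 36 6d 5c 5c 4b) = d0 ← matches
m3: inner = H(40 5c 07 36 36 44 65 44) = fc; tag = H(2a 36 6d 5c 5c fc) = 81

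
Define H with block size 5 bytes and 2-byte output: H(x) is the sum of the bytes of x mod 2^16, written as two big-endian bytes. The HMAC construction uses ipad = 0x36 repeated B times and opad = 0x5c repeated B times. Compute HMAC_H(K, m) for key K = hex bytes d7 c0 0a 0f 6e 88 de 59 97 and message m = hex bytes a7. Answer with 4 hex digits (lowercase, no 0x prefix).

Key hex bytes d7 c0 0a 0f 6e 88 de 59 97 is 9 bytes > B = 5, so hash it first: H(key) = 04 74, then zero-pad to 5 bytes: K' = 04 74 00 00 00.
K' ⊕ ipad = 32 42 36 36 36.  K' ⊕ opad = 58 28 5c 5c 5c.
Inner input = (K'⊕ipad) ∥ m = 32 42 36 36 36 ∥ a7.
Inner hash: sum = 50+66+54+54+54+167 = 445 → 01 bd.
Outer input = (K'⊕opad) ∥ inner = 58 28 5c 5c 5c ∥ 01 bd.
Outer hash (tag): sum = 88+40+92+92+92+1+189 = 594 → 02 52.

0252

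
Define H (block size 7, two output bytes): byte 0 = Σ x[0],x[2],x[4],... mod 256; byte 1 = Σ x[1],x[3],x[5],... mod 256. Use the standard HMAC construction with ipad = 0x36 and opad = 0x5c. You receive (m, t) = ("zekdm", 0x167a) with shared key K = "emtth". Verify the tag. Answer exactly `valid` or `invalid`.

Key "emtth" = 65 6d 74 74 68 is 5 bytes ≤ B = 7; zero-pad to 7 bytes: K' = 65 6d 74 74 68 00 00.
K' ⊕ ipad = 53 5b 42 42 5e 36 36; K' ⊕ opad = 39 31 28 28 34 5c 5c.
Inner hash: even-index sum = 498 mod 256 = 242; odd-index sum = 549 mod 256 = 37 → f2 25.
Outer hash (recomputed tag): even-index sum = 278 mod 256 = 22; odd-index sum = 423 mod 256 = 167 → 16 a7.
Recomputed tag = 16a7; claimed = 167a → mismatch.

invalid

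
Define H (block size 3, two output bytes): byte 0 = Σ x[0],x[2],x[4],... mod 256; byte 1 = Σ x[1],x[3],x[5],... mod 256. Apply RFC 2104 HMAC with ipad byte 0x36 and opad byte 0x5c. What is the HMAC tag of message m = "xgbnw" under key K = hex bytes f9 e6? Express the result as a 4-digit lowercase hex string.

Key hex bytes f9 e6 is 2 bytes ≤ B = 3; zero-pad to 3 bytes: K' = f9 e6 00.
K' ⊕ ipad = cf d0 36.  K' ⊕ opad = a5 ba 5c.
Inner input = (K'⊕ipad) ∥ m = cf d0 36 ∥ 78 67 62 6e 77.
Inner hash: even-index sum = 474 mod 256 = 218; odd-index sum = 545 mod 256 = 33 → da 21.
Outer input = (K'⊕opad) ∥ inner = a5 ba 5c ∥ da 21.
Outer hash (tag): even-index sum = 290 mod 256 = 34; odd-index sum = 404 mod 256 = 148 → 22 94.

2294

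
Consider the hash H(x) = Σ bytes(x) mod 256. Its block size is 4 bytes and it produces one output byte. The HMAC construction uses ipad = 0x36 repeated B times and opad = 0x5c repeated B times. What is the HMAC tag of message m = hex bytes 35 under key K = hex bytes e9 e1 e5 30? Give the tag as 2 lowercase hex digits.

5b

Key hex bytes e9 e1 e5 30 is exactly B = 4 bytes: K' = e9 e1 e5 30.
K' ⊕ ipad = df d7 d3 06.  K' ⊕ opad = b5 bd b9 6c.
Inner input = (K'⊕ipad) ∥ m = df d7 d3 06 ∥ 35.
Inner hash: sum = 223+215+211+6+53 = 708; mod 256 = 196 → c4.
Outer input = (K'⊕opad) ∥ inner = b5 bd b9 6c ∥ c4.
Outer hash (tag): sum = 181+189+185+108+196 = 859; mod 256 = 91 → 5b.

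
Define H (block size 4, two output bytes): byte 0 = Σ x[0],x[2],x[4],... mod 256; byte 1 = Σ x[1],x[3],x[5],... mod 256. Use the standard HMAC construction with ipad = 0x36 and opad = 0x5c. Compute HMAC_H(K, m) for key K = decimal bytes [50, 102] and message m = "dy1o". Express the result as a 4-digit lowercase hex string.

Key decimal bytes [50, 102] = 32 66 is 2 bytes ≤ B = 4; zero-pad to 4 bytes: K' = 32 66 00 00.
K' ⊕ ipad = 04 50 36 36.  K' ⊕ opad = 6e 3a 5c 5c.
Inner input = (K'⊕ipad) ∥ m = 04 50 36 36 ∥ 64 79 31 6f.
Inner hash: even-index sum = 207 mod 256 = 207; odd-index sum = 366 mod 256 = 110 → cf 6e.
Outer input = (K'⊕opad) ∥ inner = 6e 3a 5c 5c ∥ cf 6e.
Outer hash (tag): even-index sum = 409 mod 256 = 153; odd-index sum = 260 mod 256 = 4 → 99 04.

9904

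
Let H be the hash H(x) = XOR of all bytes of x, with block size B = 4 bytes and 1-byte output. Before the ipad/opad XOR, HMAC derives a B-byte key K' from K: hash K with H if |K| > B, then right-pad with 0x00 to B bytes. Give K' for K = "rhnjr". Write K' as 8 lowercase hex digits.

|K| = 5 > B = 4, so first hash the key.
H(K): XOR 72⊕68⊕6e⊕6a⊕72 = 6c.
Zero-pad H(K) = 6c to 4 bytes: K' = 6c 00 00 00.

6c000000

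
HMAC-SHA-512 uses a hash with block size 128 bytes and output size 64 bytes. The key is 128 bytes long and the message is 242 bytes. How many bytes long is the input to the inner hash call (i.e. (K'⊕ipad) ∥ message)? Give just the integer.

370

Key is 128 ≤ 128 bytes, zero-padded: |K'| = 128.
Inner input = (K'⊕ipad) ∥ m → 128 + 242 = 370 bytes.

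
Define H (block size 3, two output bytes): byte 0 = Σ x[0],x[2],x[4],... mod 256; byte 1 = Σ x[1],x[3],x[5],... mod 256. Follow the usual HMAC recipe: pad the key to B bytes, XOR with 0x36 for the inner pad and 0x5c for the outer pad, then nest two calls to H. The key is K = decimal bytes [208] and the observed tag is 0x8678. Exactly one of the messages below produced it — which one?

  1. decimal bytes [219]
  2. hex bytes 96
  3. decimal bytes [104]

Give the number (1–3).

3

Key decimal bytes [208] = d0 is 1 byte ≤ B = 3; zero-pad to 3 bytes: K' = d0 00 00.
K' ⊕ ipad = e6 36 36; K' ⊕ opad = 8c 5c 5c.
m1: inner = H(e6 36 36 db) = 1c 11; tag = H(8c 5c 5c 1c 11) = f978
m2: inner = H(e6 36 36 96) = 1c cc; tag = H(8c 5c 5c 1c cc) = b478
m3: inner = H(e6 36 36 68) = 1c 9e; tag = H(8c 5c 5c 1c 9e) = 8678 ← matches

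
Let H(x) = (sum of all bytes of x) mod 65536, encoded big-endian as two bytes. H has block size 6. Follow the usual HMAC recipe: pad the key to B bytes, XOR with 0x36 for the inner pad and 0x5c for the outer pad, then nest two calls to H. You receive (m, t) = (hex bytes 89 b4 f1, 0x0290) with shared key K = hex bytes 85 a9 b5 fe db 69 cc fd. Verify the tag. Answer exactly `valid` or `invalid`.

Key hex bytes 85 a9 b5 fe db 69 cc fd is 8 bytes > B = 6, so hash it first: H(key) = 05 ee, then zero-pad to 6 bytes: K' = 05 ee 00 00 00 00.
K' ⊕ ipad = 33 d8 36 36 36 36; K' ⊕ opad = 59 b2 5c 5c 5c 5c.
Inner hash: sum = 51+216+54+54+54+54+137+180+241 = 1041 → 04 11.
Outer hash (recomputed tag): sum = 89+178+92+92+92+92+4+17 = 656 → 02 90.
Recomputed tag = 0290; claimed = 0290 → match.

valid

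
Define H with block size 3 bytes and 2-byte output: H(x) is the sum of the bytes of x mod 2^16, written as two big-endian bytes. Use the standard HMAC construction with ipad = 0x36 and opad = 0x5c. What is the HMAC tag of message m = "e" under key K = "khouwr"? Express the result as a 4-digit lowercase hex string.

Key "khouwr" = 6b 68 6f 75 77 72 is 6 bytes > B = 3, so hash it first: H(key) = 02 a0, then zero-pad to 3 bytes: K' = 02 a0 00.
K' ⊕ ipad = 34 96 36.  K' ⊕ opad = 5e fc 5c.
Inner input = (K'⊕ipad) ∥ m = 34 96 36 ∥ 65.
Inner hash: sum = 52+150+54+101 = 357 → 01 65.
Outer input = (K'⊕opad) ∥ inner = 5e fc 5c ∥ 01 65.
Outer hash (tag): sum = 94+252+92+1+101 = 540 → 02 1c.

021c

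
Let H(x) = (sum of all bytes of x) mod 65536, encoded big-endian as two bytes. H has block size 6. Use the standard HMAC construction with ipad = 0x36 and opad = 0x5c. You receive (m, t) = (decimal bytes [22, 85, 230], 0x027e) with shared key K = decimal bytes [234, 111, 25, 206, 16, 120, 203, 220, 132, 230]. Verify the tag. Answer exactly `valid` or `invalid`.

Key decimal bytes [234, 111, 25, 206, 16, 120, 203, 220, 132, 230] = ea 6f 19 ce 10 78 cb dc 84 e6 is 10 bytes > B = 6, so hash it first: H(key) = 05 d9, then zero-pad to 6 bytes: K' = 05 d9 00 00 00 00.
K' ⊕ ipad = 33 ef 36 36 36 36; K' ⊕ opad = 59 85 5c 5c 5c 5c.
Inner hash: sum = 51+239+54+54+54+54+22+85+230 = 843 → 03 4b.
Outer hash (recomputed tag): sum = 89+133+92+92+92+92+3+75 = 668 → 02 9c.
Recomputed tag = 029c; claimed = 027e → mismatch.

invalid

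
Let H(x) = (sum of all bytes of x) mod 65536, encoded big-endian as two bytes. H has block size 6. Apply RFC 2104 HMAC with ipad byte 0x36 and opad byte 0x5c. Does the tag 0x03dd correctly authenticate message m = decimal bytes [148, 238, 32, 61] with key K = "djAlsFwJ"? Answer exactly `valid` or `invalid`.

Key "djAlsFwJ" = 64 6a 41 6c 73 46 77 4a is 8 bytes > B = 6, so hash it first: H(key) = 02 f5, then zero-pad to 6 bytes: K' = 02 f5 00 00 00 00.
K' ⊕ ipad = 34 c3 36 36 36 36; K' ⊕ opad = 5e a9 5c 5c 5c 5c.
Inner hash: sum = 52+195+54+54+54+54+148+238+32+61 = 942 → 03 ae.
Outer hash (recomputed tag): sum = 94+169+92+92+92+92+3+174 = 808 → 03 28.
Recomputed tag = 0328; claimed = 03dd → mismatch.

invalid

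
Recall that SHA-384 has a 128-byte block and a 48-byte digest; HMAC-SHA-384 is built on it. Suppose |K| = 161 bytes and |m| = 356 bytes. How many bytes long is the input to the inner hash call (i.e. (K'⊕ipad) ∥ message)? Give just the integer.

Key is 161 > 128 bytes, so it is hashed to 48 bytes then zero-padded to 128: |K'| = 128.
Inner input = (K'⊕ipad) ∥ m → 128 + 356 = 484 bytes.

484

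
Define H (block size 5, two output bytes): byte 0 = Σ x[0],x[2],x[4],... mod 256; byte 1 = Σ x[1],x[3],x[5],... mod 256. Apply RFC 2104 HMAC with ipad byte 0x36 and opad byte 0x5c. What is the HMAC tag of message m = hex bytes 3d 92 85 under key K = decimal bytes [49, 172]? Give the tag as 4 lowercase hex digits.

b751

Key decimal bytes [49, 172] = 31 ac is 2 bytes ≤ B = 5; zero-pad to 5 bytes: K' = 31 ac 00 00 00.
K' ⊕ ipad = 07 9a 36 36 36.  K' ⊕ opad = 6d f0 5c 5c 5c.
Inner input = (K'⊕ipad) ∥ m = 07 9a 36 36 36 ∥ 3d 92 85.
Inner hash: even-index sum = 261 mod 256 = 5; odd-index sum = 402 mod 256 = 146 → 05 92.
Outer input = (K'⊕opad) ∥ inner = 6d f0 5c 5c 5c ∥ 05 92.
Outer hash (tag): even-index sum = 439 mod 256 = 183; odd-index sum = 337 mod 256 = 81 → b7 51.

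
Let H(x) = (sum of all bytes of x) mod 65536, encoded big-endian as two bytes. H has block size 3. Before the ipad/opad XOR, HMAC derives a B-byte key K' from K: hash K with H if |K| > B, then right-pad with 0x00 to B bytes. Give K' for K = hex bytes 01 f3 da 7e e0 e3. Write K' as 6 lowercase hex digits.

040f00

|K| = 6 > B = 3, so first hash the key.
H(K): sum = 1+243+218+126+224+227 = 1039 → 04 0f.
Zero-pad H(K) = 04 0f to 3 bytes: K' = 04 0f 00.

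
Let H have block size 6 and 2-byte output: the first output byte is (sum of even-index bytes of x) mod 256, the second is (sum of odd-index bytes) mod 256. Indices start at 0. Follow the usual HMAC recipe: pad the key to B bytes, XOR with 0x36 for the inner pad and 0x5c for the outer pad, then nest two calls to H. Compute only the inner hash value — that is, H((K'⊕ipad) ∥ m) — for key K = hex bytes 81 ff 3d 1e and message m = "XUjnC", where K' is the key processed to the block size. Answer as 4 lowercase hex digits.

fdea

Key hex bytes 81 ff 3d 1e is 4 bytes ≤ B = 6; zero-pad to 6 bytes: K' = 81 ff 3d 1e 00 00.
K' ⊕ ipad = b7 c9 0b 28 36 36.
Inner input = b7 c9 0b 28 36 36 ∥ 58 55 6a 6e 43.
Inner hash: even-index sum = 509 mod 256 = 253; odd-index sum = 490 mod 256 = 234 → fd ea.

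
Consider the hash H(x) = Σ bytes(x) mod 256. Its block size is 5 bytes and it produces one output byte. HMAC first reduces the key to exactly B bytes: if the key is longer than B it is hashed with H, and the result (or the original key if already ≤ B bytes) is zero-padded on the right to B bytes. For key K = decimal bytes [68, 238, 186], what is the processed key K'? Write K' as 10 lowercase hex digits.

Key decimal bytes [68, 238, 186] = 44 ee ba is 3 bytes ≤ B = 5; zero-pad to 5 bytes: K' = 44 ee ba 00 00.

44eeba0000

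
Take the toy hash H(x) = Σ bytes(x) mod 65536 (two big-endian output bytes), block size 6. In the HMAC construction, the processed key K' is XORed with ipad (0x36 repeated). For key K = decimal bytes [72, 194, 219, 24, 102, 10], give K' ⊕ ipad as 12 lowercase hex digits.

7ef4ed2e503c

Key decimal bytes [72, 194, 219, 24, 102, 10] = 48 c2 db 18 66 0a is exactly B = 6 bytes: K' = 48 c2 db 18 66 0a.
XOR each byte with 0x36: 48⊕36=7e, c2⊕36=f4, db⊕36=ed, 18⊕36=2e, 66⊕36=50, 0a⊕36=3c.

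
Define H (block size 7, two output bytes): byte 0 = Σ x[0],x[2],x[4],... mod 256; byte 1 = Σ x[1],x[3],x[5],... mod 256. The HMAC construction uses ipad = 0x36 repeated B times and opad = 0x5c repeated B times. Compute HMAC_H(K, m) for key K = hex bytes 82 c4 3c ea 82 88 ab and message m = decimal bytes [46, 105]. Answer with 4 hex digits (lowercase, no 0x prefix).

cd9a

Key hex bytes 82 c4 3c ea 82 88 ab is exactly B = 7 bytes: K' = 82 c4 3c ea 82 88 ab.
K' ⊕ ipad = b4 f2 0a dc b4 be 9d.  K' ⊕ opad = de 98 60 b6 de d4 f7.
Inner input = (K'⊕ipad) ∥ m = b4 f2 0a dc b4 be 9d ∥ 2e 69.
Inner hash: even-index sum = 632 mod 256 = 120; odd-index sum = 698 mod 256 = 186 → 78 ba.
Outer input = (K'⊕opad) ∥ inner = de 98 60 b6 de d4 f7 ∥ 78 ba.
Outer hash (tag): even-index sum = 973 mod 256 = 205; odd-index sum = 666 mod 256 = 154 → cd 9a.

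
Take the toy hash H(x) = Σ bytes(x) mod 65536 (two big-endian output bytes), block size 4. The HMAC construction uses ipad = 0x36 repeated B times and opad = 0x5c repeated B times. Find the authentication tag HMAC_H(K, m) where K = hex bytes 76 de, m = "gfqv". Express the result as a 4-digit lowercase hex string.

Key hex bytes 76 de is 2 bytes ≤ B = 4; zero-pad to 4 bytes: K' = 76 de 00 00.
K' ⊕ ipad = 40 e8 36 36.  K' ⊕ opad = 2a 82 5c 5c.
Inner input = (K'⊕ipad) ∥ m = 40 e8 36 36 ∥ 67 66 71 76.
Inner hash: sum = 64+232+54+54+103+102+113+118 = 840 → 03 48.
Outer input = (K'⊕opad) ∥ inner = 2a 82 5c 5c ∥ 03 48.
Outer hash (tag): sum = 42+130+92+92+3+72 = 431 → 01 af.

01af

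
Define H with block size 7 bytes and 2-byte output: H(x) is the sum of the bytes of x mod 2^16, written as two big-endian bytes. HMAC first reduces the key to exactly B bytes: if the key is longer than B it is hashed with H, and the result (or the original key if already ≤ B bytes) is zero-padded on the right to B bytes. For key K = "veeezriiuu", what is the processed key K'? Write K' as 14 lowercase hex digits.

044d0000000000

|K| = 10 > B = 7, so first hash the key.
H(K): sum = 118+101+101+101+122+114+105+105+117+117 = 1101 → 04 4d.
Zero-pad H(K) = 04 4d to 7 bytes: K' = 04 4d 00 00 00 00 00.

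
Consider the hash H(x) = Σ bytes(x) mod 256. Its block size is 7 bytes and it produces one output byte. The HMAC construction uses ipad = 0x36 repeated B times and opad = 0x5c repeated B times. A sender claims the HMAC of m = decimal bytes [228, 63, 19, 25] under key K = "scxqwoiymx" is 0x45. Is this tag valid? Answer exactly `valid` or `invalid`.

valid

Key "scxqwoiymx" = 73 63 78 71 77 6f 69 79 6d 78 is 10 bytes > B = 7, so hash it first: H(key) = 6c, then zero-pad to 7 bytes: K' = 6c 00 00 00 00 00 00.
K' ⊕ ipad = 5a 36 36 36 36 36 36; K' ⊕ opad = 30 5c 5c 5c 5c 5c 5c.
Inner hash: sum = 90+54+54+54+54+54+54+228+63+19+25 = 749; mod 256 = 237 → ed.
Outer hash (recomputed tag): sum = 48+92+92+92+92+92+92+237 = 837; mod 256 = 69 → 45.
Recomputed tag = 45; claimed = 45 → match.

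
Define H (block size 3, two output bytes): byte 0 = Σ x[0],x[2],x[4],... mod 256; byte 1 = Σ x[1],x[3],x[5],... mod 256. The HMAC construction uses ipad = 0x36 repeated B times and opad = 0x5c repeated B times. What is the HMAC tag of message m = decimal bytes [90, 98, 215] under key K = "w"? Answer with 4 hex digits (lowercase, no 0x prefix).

Key "w" = 77 is 1 byte ≤ B = 3; zero-pad to 3 bytes: K' = 77 00 00.
K' ⊕ ipad = 41 36 36.  K' ⊕ opad = 2b 5c 5c.
Inner input = (K'⊕ipad) ∥ m = 41 36 36 ∥ 5a 62 d7.
Inner hash: even-index sum = 217 mod 256 = 217; odd-index sum = 359 mod 256 = 103 → d9 67.
Outer input = (K'⊕opad) ∥ inner = 2b 5c 5c ∥ d9 67.
Outer hash (tag): even-index sum = 238 mod 256 = 238; odd-index sum = 309 mod 256 = 53 → ee 35.

ee35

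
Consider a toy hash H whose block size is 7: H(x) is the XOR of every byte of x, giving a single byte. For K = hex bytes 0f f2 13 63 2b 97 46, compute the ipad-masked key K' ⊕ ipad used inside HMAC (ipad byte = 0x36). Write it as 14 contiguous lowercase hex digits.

Key hex bytes 0f f2 13 63 2b 97 46 is exactly B = 7 bytes: K' = 0f f2 13 63 2b 97 46.
XOR each byte with 0x36: 0f⊕36=39, f2⊕36=c4, 13⊕36=25, 63⊕36=55, 2b⊕36=1d, 97⊕36=a1, 46⊕36=70.

39c425551da170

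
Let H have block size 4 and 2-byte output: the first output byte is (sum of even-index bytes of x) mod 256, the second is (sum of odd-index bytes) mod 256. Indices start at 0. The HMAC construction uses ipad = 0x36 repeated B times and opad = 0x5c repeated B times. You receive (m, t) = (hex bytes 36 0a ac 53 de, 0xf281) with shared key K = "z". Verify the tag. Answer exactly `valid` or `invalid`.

invalid

Key "z" = 7a is 1 byte ≤ B = 4; zero-pad to 4 bytes: K' = 7a 00 00 00.
K' ⊕ ipad = 4c 36 36 36; K' ⊕ opad = 26 5c 5c 5c.
Inner hash: even-index sum = 578 mod 256 = 66; odd-index sum = 201 mod 256 = 201 → 42 c9.
Outer hash (recomputed tag): even-index sum = 196 mod 256 = 196; odd-index sum = 385 mod 256 = 129 → c4 81.
Recomputed tag = c481; claimed = f281 → mismatch.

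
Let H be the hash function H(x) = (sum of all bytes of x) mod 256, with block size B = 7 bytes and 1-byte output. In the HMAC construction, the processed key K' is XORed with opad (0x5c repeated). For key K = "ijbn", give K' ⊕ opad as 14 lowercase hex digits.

35363e325c5c5c

Key "ijbn" = 69 6a 62 6e is 4 bytes ≤ B = 7; zero-pad to 7 bytes: K' = 69 6a 62 6e 00 00 00.
XOR each byte with 0x5c: 69⊕5c=35, 6a⊕5c=36, 62⊕5c=3e, 6e⊕5c=32, 00⊕5c=5c, 00⊕5c=5c, 00⊕5c=5c.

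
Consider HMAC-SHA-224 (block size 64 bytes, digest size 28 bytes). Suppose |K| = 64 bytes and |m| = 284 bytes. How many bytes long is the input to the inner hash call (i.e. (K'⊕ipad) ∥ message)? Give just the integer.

348

Key is 64 ≤ 64 bytes, zero-padded: |K'| = 64.
Inner input = (K'⊕ipad) ∥ m → 64 + 284 = 348 bytes.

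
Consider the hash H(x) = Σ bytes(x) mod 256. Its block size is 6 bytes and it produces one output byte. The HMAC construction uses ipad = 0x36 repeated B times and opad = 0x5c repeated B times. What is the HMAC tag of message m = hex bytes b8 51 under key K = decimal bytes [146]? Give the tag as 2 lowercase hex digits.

55

Key decimal bytes [146] = 92 is 1 byte ≤ B = 6; zero-pad to 6 bytes: K' = 92 00 00 00 00 00.
K' ⊕ ipad = a4 36 36 36 36 36.  K' ⊕ opad = ce 5c 5c 5c 5c 5c.
Inner input = (K'⊕ipad) ∥ m = a4 36 36 36 36 36 ∥ b8 51.
Inner hash: sum = 164+54+54+54+54+54+184+81 = 699; mod 256 = 187 → bb.
Outer input = (K'⊕opad) ∥ inner = ce 5c 5c 5c 5c 5c ∥ bb.
Outer hash (tag): sum = 206+92+92+92+92+92+187 = 853; mod 256 = 85 → 55.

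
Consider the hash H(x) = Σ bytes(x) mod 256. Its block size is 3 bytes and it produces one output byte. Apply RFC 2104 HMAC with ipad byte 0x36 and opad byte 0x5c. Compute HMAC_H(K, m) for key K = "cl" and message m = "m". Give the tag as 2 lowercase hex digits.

1d

Key "cl" = 63 6c is 2 bytes ≤ B = 3; zero-pad to 3 bytes: K' = 63 6c 00.
K' ⊕ ipad = 55 5a 36.  K' ⊕ opad = 3f 30 5c.
Inner input = (K'⊕ipad) ∥ m = 55 5a 36 ∥ 6d.
Inner hash: sum = 85+90+54+109 = 338; mod 256 = 82 → 52.
Outer input = (K'⊕opad) ∥ inner = 3f 30 5c ∥ 52.
Outer hash (tag): sum = 63+48+92+82 = 285; mod 256 = 29 → 1d.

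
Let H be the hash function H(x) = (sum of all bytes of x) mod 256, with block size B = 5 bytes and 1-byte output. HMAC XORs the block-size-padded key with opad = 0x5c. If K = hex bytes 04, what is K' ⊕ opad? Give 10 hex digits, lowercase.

585c5c5c5c

Key hex bytes 04 is 1 byte ≤ B = 5; zero-pad to 5 bytes: K' = 04 00 00 00 00.
XOR each byte with 0x5c: 04⊕5c=58, 00⊕5c=5c, 00⊕5c=5c, 00⊕5c=5c, 00⊕5c=5c.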